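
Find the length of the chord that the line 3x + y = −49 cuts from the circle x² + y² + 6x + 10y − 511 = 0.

Substitute y = −3x − 49:
10x² + 270x + 1400 = 0  ⟹  x² + 27x + 140 = 0
x = −7 or x = −20, giving (−7, −28) and (−20, 11).
Chord length = distance between (−7, −28) and (−20, 11) = √1690 = 13√10.

13√10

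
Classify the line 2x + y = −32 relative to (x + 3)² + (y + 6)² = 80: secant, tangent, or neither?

Substituting the line into the circle gives 5x² + 110x + 605 = 0.
Discriminant = (110)² − 4·5·(605) = 0.
A repeated root: the line is tangent.

tangent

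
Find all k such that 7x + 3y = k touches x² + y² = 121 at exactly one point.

k = ±11√58

For a tangent, require d(centre, line) = r = 11.
|7·0 + 3·0 − k| / √58 = 11
|k| = 11√58.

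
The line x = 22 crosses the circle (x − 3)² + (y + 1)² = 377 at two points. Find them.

The line gives x = 22. Substituting into the circle:
y² + 2y − 15 = 0
y = 3 or y = −5, giving (22, 3) and (22, −5).

(22, −5) and (22, 3)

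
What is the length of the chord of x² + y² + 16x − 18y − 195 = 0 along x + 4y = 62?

8√17

Centre (−8, 9), r² = 340. Perpendicular distance d from centre to line = |−34| / √17 = 34/√17.
Half the chord is √(r² − d²) = √(272), so the full chord is 8√17.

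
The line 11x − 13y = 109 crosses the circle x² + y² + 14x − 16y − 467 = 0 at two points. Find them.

(−9, −16) and (17, 6)

Express y = (−109 + 11x)/13 and substitute into the circle:
290x² − 2320x − 44370 = 0  ⟹  x² − 8x − 153 = 0
x = 17 or x = −9, giving (17, 6) and (−9, −16).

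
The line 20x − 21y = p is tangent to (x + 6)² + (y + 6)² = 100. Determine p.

p = −284 or p = 296

For a tangent, require d(centre, line) = r = 10.
|20·(−6) − 21·(−6) − p| / √841 = 10
|p − (6)| = 10·29, so p = 296 or p = −284.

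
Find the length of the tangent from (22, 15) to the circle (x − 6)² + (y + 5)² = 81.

With centre O = (6, −5), |OP|² = 656 and r² = 81.
The tangent meets the radius at right angles, so tangent² = |PO|² − r² = 656 − 81 = 575.

5√23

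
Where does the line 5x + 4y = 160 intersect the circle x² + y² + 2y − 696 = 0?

(16, 20) and (24, 10)

From the line, y = (160 − 5x)/4. Substituting:
41x² − 1640x + 15744 = 0  ⟹  x² − 40x + 384 = 0
x = 24 or x = 16, giving (24, 10) and (16, 20).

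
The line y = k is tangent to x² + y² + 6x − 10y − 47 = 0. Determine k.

k = −4 or k = 14

Tangency holds when the distance from the centre (−3, 5) to the line equals the radius 9:
|0·(−3) + 1·5 − k| / √1 = 9
|k − (5)| = 9, so k = 14 or k = −4.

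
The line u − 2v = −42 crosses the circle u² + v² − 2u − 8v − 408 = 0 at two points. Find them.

Express v = (42 + u)/2 and substitute into the circle:
5u² + 60u − 540 = 0  ⟹  u² + 12u − 108 = 0
u = 6 or u = −18, giving (6, 24) and (−18, 12).

(−18, 12) and (6, 24)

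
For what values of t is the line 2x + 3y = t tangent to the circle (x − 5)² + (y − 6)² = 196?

Tangency holds when the distance from the centre (5, 6) to the line equals the radius 14:
|2·5 + 3·6 − t| / √13 = 14
|t − (28)| = 14√13.

t = 28 ± 14√13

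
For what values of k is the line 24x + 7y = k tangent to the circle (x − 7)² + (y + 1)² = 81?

The line touches the circle iff its distance from (7, −1) is 9:
|24·7 + 7·(−1) − k| / √625 = 9
|k − (161)| = 9·25, so k = 386 or k = −64.

k = −64 or k = 386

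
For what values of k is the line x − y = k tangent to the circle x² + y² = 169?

For a tangent, require d(centre, line) = r = 13.
|1·0 − 1·0 − k| / √2 = 13
|k| = 13√2.

k = ±13√2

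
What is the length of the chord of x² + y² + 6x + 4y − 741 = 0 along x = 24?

10

The distance from (−3, −2) to the line is 27, and r² = 754.
Half the chord is √(r² − d²) = √(25), so the full chord is 10.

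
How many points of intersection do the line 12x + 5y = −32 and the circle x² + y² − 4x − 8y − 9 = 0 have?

0

Centre (2, 4), r² = 29. Distance² from centre to line = (76)²/169 = 5776/169.
Since d² > r², the line lies outside the circle.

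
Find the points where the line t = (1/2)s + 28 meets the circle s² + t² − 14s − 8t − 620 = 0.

(−12, 22) and (4, 30)

From the line, t = (56 + s)/2. Substituting:
5s² + 40s − 240 = 0  ⟹  s² + 8s − 48 = 0
s = 4 or s = −12, giving (4, 30) and (−12, 22).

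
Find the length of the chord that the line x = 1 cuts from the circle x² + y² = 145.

24

The line gives x = 1. Substituting into the circle:
y² − 144 = 0
y = 12 or y = −12, giving (1, 12) and (1, −12).
|(1, 12) − (1, −12)| = √((0)² + (24)²) = 24.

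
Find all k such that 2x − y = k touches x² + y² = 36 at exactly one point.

k = ±6√5

For a tangent, require d(centre, line) = r = 6.
|2·0 − 1·0 − k| / √5 = 6
|k| = 6√5.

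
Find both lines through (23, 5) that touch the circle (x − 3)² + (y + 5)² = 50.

Let a tangent through (23, 5) have slope m. Its distance from (3, −5) must equal 5√2:
(−20m − (−10))² = 50(m² + 1)
7m² − 8m + 1 = 0, so m = 1 or m = 1/7.
With m = 1: x − y = 18. With m = 1/7: x − 7y = −12.

x − y = 18 and x − 7y = −12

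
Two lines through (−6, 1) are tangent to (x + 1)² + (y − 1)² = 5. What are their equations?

Let a tangent through (−6, 1) have slope m. Its distance from (−1, 1) must equal √5:
[m·(5) − (0)]² = 5(m² + 1)
4m² − 1 = 0, so m = −1/2 or m = 1/2.
With m = −1/2: x + 2y = −4. With m = 1/2: x − 2y = −8.

x + 2y = −4 and x − 2y = −8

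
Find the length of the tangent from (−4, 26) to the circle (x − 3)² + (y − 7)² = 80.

The centre is (3, 7) and r = 4√5. The square of the distance from P to the centre is 49 + 361 = 410.
Power of the point: PT² = |PO|² − r² = 330, so PT = √330.

√330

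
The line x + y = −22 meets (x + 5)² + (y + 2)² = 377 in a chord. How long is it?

Substitute y = −x − 22:
2x² + 50x + 48 = 0  ⟹  x² + 25x + 24 = 0
x = −1 or x = −24, giving (−1, −21) and (−24, 2).
Chord length = distance between (−1, −21) and (−24, 2) = √1058 = 23√2.

23√2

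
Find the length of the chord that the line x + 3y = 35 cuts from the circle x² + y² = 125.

Express y = (35 − x)/3 and substitute into the circle:
10x² − 70x + 100 = 0  ⟹  x² − 7x + 10 = 0
x = 5 or x = 2, giving (5, 10) and (2, 11).
Chord length = distance between (5, 10) and (2, 11) = √10 = √10.

√10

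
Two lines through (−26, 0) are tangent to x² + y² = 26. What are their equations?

x + 5y = −26 and x − 5y = −26

Let a tangent through (−26, 0) have slope m. Its distance from (0, 0) must equal √26:
(26m − (0))² = 26(m² + 1)
25m² − 1 = 0, so m = −1/5 or m = 1/5.
With m = −1/5: x + 5y = −26. With m = 1/5: x − 5y = −26.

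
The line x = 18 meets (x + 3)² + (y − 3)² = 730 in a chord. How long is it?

34

Centre (−3, 3), r² = 730. Perpendicular distance d from centre to line = |−21| / √1 = 21.
Chord = 2√(r² − d²) = 2·√(289) = 34.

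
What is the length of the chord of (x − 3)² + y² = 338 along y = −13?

The distance from (3, 0) to the line is 13, and r² = 338.
Half the chord is √(r² − d²) = √(169), so the full chord is 26.

26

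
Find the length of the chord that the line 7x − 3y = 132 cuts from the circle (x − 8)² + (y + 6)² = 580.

Express y = (−132 + 7x)/3 and substitute into the circle:
58x² − 1740x + 8352 = 0  ⟹  x² − 30x + 144 = 0
x = 24 or x = 6, giving (24, 12) and (6, −30).
Chord length = distance between (24, 12) and (6, −30) = √2088 = 6√58.

6√58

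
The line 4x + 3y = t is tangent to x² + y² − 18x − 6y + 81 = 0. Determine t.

t = 30 or t = 60

For a tangent, require d(centre, line) = r = 3.
|4·9 + 3·3 − t| / √25 = 3
|t − (45)| = 3·5, so t = 60 or t = 30.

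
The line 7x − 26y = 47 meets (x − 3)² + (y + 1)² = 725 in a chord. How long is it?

The distance from (3, −1) to the line is 0/√725, and r² = 725.
Chord = 2√(r² − d²) = 2·√(725) = 10√29.

10√29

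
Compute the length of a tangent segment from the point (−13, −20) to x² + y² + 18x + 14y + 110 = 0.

With centre O = (−9, −7), |OP|² = 185 and r² = 20.
By the tangent–radius right angle, tangent length = √(|PO|² − r²) = √165.

√165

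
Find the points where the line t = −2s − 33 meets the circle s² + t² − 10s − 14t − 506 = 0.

Substitute t = −2s − 33:
5s² + 150s + 1045 = 0  ⟹  s² + 30s + 209 = 0
s = −11 or s = −19, giving (−11, −11) and (−19, 5).

(−19, 5) and (−11, −11)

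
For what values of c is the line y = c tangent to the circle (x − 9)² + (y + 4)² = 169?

For a tangent, require d(centre, line) = r = 13.
|0·9 + 1·(−4) − c| / √1 = 13
|c − (−4)| = 13, so c = 9 or c = −17.

c = −17 or c = 9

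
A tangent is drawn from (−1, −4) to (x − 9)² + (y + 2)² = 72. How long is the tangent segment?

4√2

With centre O = (9, −2), |OP|² = 104 and r² = 72.
Power of the point: PT² = |PO|² − r² = 32, so PT = 4√2.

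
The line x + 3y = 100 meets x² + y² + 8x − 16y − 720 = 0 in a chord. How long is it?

8√10

From the line, y = (100 − x)/3. Substituting:
10x² − 80x − 1280 = 0  ⟹  x² − 8x − 128 = 0
x = 16 or x = −8, giving (16, 28) and (−8, 36).
|(16, 28) − (−8, 36)| = √((24)² + (−8)²) = 8√10.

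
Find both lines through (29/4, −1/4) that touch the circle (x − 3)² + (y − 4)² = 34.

5x − 3y = 37 and 3x − 5y = 23

Write the tangent as mx − y + (−1/4 − m·(29/4)) = 0 and set its distance from the centre to √34:
(−17/4m − (17/4))² = 34(m² + 1)
15m² − 34m + 15 = 0, so m = 5/3 or m = 3/5.
Through (29/4, −1/4) these give 5x − 3y = 37 and 3x − 5y = 23.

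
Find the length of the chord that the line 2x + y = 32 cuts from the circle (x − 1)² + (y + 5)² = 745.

The distance from (1, −5) to the line is 35/√5, and r² = 745.
Half the chord is √(r² − d²) = √(500), so the full chord is 20√5.

20√5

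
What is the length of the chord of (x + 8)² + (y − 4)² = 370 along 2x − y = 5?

Centre (−8, 4), r² = 370. Perpendicular distance d from centre to line = |−25| / √5 = 25/√5.
Half the chord is √(r² − d²) = √(245), so the full chord is 14√5.

14√5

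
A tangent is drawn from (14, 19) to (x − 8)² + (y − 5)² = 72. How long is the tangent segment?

4√10

Centre (8, 5), r² = 72. |PO|² = (6)² + (14)² = 232.
By the tangent–radius right angle, tangent length = √(|PO|² − r²) = √160 = 4√10.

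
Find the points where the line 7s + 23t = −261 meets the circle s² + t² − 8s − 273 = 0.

(−11, −8) and (12, −15)

From the line, t = (−261 − 7s)/23. Substituting:
578s² − 578s − 76296 = 0  ⟹  s² − s − 132 = 0
s = 12 or s = −11, giving (12, −15) and (−11, −8).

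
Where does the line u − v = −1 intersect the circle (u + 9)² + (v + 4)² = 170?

(−16, −15) and (2, 3)

From the line, v = u + 1. Substituting:
2u² + 28u − 64 = 0  ⟹  u² + 14u − 32 = 0
u = 2 or u = −16, giving (2, 3) and (−16, −15).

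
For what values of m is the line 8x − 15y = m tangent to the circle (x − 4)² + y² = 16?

m = −36 or m = 100

The line touches the circle iff its distance from (4, 0) is 4:
|8·4 − 15·0 − m| / √289 = 4
|m − (32)| = 4·17, so m = 100 or m = −36.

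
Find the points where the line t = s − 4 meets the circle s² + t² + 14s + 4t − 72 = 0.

Express t = s − 4 and substitute into the circle:
2s² + 10s − 72 = 0  ⟹  s² + 5s − 36 = 0
s = 4 or s = −9, giving (4, 0) and (−9, −13).

(−9, −13) and (4, 0)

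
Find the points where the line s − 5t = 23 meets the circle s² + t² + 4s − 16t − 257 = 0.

Substitute t = (−23 + s)/5:
26s² − 26s − 4056 = 0  ⟹  s² − s − 156 = 0
s = 13 or s = −12, giving (13, −2) and (−12, −7).

(−12, −7) and (13, −2)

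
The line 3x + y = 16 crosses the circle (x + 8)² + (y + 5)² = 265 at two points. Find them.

From the line, y = −3x + 16. Substituting:
10x² − 110x + 240 = 0  ⟹  x² − 11x + 24 = 0
x = 8 or x = 3, giving (8, −8) and (3, 7).

(3, 7) and (8, −8)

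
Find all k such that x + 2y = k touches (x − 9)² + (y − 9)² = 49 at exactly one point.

The line touches the circle iff its distance from (9, 9) is 7:
|1·9 + 2·9 − k| / √5 = 7
|k − (27)| = 7√5.

k = 27 ± 7√5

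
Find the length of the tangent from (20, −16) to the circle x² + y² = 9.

The centre is (0, 0) and r = 3. The square of the distance from P to the centre is 400 + 256 = 656.
Power of the point: PT² = |PO|² − r² = 647, so PT = √647.

√647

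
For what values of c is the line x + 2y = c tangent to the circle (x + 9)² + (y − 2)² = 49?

For a tangent, require d(centre, line) = r = 7.
|1·(−9) + 2·2 − c| / √5 = 7
|c − (−5)| = 7√5.

c = −5 ± 7√5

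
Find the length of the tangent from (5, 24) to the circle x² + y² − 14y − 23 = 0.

The centre is (0, 7) and r = 6√2. The square of the distance from P to the centre is 25 + 289 = 314.
Power of the point: PT² = |PO|² − r² = 242, so PT = 11√2.

11√2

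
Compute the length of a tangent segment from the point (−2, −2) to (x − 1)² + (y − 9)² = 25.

With centre O = (1, 9), |OP|² = 130 and r² = 25.
By the tangent–radius right angle, tangent length = √(|PO|² − r²) = √105.

√105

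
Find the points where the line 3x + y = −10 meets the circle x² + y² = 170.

Substitute y = −3x − 10:
10x² + 60x − 70 = 0  ⟹  x² + 6x − 7 = 0
x = 1 or x = −7, giving (1, −13) and (−7, 11).

(−7, 11) and (1, −13)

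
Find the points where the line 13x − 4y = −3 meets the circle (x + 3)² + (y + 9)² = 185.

From the line, y = (3 + 13x)/4. Substituting:
185x² + 1110x − 1295 = 0  ⟹  x² + 6x − 7 = 0
x = 1 or x = −7, giving (1, 4) and (−7, −22).

(−7, −22) and (1, 4)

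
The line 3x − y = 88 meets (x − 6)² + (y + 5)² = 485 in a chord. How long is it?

From the line, y = 3x − 88. Substituting:
10x² − 510x + 6440 = 0  ⟹  x² − 51x + 644 = 0
x = 28 or x = 23, giving (28, −4) and (23, −19).
|(28, −4) − (23, −19)| = √((5)² + (15)²) = 5√10.

5√10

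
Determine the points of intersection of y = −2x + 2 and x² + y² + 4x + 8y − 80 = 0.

From the line, y = −2x + 2. Substituting:
5x² − 20x − 60 = 0  ⟹  x² − 4x − 12 = 0
x = 6 or x = −2, giving (6, −10) and (−2, 6).

(−2, 6) and (6, −10)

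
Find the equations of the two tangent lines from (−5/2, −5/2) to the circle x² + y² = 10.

Let a tangent through (−5/2, −5/2) have slope m. Its distance from (0, 0) must equal √10:
(5/2m − (5/2))² = 10(m² + 1)
3m² + 10m + 3 = 0, so m = −3 or m = −1/3.
With m = −3: 3x + y = −10. With m = −1/3: x + 3y = −10.

3x + y = −10 and x + 3y = −10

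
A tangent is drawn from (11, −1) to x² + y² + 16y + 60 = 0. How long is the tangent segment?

With centre O = (0, −8), |OP|² = 170 and r² = 4.
By the tangent–radius right angle, tangent length = √(|PO|² − r²) = √166.

√166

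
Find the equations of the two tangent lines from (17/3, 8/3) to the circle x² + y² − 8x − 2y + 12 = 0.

x + 2y = 11 and 2x + y = 14

A line y − (8/3) = m(x − (17/3)) is tangent when its distance from (4, 1) is √5:
(−5/3m − (−5/3))² = 5(m² + 1)
2m² + 5m + 2 = 0, so m = −1/2 or m = −2.
With m = −1/2: x + 2y = 11. With m = −2: 2x + y = 14.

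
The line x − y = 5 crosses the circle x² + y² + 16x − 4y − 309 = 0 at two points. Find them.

(−12, −17) and (11, 6)

From the line, y = x − 5. Substituting:
2x² + 2x − 264 = 0  ⟹  x² + x − 132 = 0
x = 11 or x = −12, giving (11, 6) and (−12, −17).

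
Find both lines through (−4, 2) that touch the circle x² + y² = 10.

3x + y = −10 and x − 3y = −10

Let a tangent through (−4, 2) have slope m. Its distance from (0, 0) must equal √10:
[m·(4) − (−2)]² = 10(m² + 1)
3m² + 8m − 3 = 0, so m = −3 or m = 1/3.
Through (−4, 2) these give 3x + y = −10 and x − 3y = −10.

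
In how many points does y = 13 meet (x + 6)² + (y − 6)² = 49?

1

d² = (0·(−6) + 1·6 − (13))² = 49; r² = 49.
Since d² = r², the line is tangent.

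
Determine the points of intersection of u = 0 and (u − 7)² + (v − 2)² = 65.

(0, −2) and (0, 6)

The line gives u = 0. Substituting into the circle:
v² − 4v − 12 = 0
v = 6 or v = −2, giving (0, 6) and (0, −2).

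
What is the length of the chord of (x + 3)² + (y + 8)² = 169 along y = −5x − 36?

5√26

Express y = −5x − 36 and substitute into the circle:
26x² + 286x + 624 = 0  ⟹  x² + 11x + 24 = 0
x = −3 or x = −8, giving (−3, −21) and (−8, 4).
Chord length = distance between (−3, −21) and (−8, 4) = √650 = 5√26.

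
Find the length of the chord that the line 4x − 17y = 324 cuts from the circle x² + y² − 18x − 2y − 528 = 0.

2√305

Centre (9, 1), r² = 610. Perpendicular distance d from centre to line = |−305| / √305 = 305/√305.
Half the chord is √(r² − d²) = √(305), so the full chord is 2√305.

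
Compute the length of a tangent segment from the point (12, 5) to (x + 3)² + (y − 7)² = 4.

Centre (−3, 7), r² = 4. |PO|² = (15)² + (−2)² = 229.
The tangent meets the radius at right angles, so tangent² = |PO|² − r² = 229 − 4 = 225.

15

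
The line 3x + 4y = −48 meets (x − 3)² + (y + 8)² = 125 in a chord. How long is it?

20

Express y = (−48 − 3x)/4 and substitute into the circle:
25x² − 1600 = 0  ⟹  x² − 64 = 0
x = 8 or x = −8, giving (8, −18) and (−8, −6).
Chord length = distance between (8, −18) and (−8, −6) = √400 = 20.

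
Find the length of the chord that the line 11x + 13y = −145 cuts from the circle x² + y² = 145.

√290

Substitute y = (−145 − 11x)/13:
290x² + 3190x − 3480 = 0  ⟹  x² + 11x − 12 = 0
x = 1 or x = −12, giving (1, −12) and (−12, −1).
|(1, −12) − (−12, −1)| = √((13)² + (−11)²) = √290.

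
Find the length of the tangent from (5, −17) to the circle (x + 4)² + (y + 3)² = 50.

√227

The centre is (−4, −3) and r = 5√2. The square of the distance from P to the centre is 81 + 196 = 277.
The tangent meets the radius at right angles, so tangent² = |PO|² − r² = 277 − 50 = 227.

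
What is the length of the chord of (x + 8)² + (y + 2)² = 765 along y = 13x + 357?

Substitute y = 13x + 357:
170x² + 9350x + 128180 = 0  ⟹  x² + 55x + 754 = 0
x = −26 or x = −29, giving (−26, 19) and (−29, −20).
Chord length = distance between (−26, 19) and (−29, −20) = √1530 = 3√170.

3√170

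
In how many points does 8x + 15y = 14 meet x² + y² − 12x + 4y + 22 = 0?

2

d² = (8·6 + 15·(−2) − (14))²/289 = 16/289; r² = 18.
Since d² < r², the line cuts the circle twice.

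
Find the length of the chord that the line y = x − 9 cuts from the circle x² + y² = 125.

Centre (0, 0), r² = 125. Perpendicular distance d from centre to line = |−9| / √2 = 9/√2.
Chord = 2√(r² − d²) = 2·√(169/2) = 13√2.

13√2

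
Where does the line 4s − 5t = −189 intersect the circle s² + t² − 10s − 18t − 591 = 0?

(−16, 25) and (−6, 33)

Substitute t = (189 + 4s)/5:
41s² + 902s + 3936 = 0  ⟹  s² + 22s + 96 = 0
s = −6 or s = −16, giving (−6, 33) and (−16, 25).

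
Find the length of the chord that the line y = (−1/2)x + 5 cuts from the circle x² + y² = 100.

8√5

Express y = (10 − x)/2 and substitute into the circle:
5x² − 20x − 300 = 0  ⟹  x² − 4x − 60 = 0
x = 10 or x = −6, giving (10, 0) and (−6, 8).
Chord length = distance between (10, 0) and (−6, 8) = √320 = 8√5.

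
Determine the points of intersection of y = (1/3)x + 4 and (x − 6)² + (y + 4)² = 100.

From the line, y = (12 + x)/3. Substituting:
10x² − 60x = 0  ⟹  x² − 6x = 0
x = 6 or x = 0, giving (6, 6) and (0, 4).

(0, 4) and (6, 6)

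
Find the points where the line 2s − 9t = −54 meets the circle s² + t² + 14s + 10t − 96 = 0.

Substitute t = (54 + 2s)/9:
85s² + 1530s = 0  ⟹  s² + 18s = 0
s = 0 or s = −18, giving (0, 6) and (−18, 2).

(−18, 2) and (0, 6)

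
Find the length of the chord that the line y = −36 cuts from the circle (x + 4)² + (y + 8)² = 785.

Centre (−4, −8), r² = 785. Perpendicular distance d from centre to line = |28| / √1 = 28.
Chord = 2√(r² − d²) = 2·√(1) = 2.

2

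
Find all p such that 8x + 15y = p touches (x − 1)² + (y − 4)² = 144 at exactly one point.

p = −136 or p = 272

The line touches the circle iff its distance from (1, 4) is 12:
|8·1 + 15·4 − p| / √289 = 12
|p − (68)| = 12·17, so p = 272 or p = −136.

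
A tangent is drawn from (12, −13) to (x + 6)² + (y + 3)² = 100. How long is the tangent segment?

18

With centre O = (−6, −3), |OP|² = 424 and r² = 100.
By the tangent–radius right angle, tangent length = √(|PO|² − r²) = √324 = 18.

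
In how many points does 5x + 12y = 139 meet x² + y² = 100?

Substituting the line into the circle gives 169x² − 1390x + 4921 = 0.
Δ = 1932100 − 3326596 = −1394496.
No real roots: the line does not meet the circle.

0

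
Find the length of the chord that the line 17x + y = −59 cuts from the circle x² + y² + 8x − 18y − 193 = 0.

Substitute y = −17x − 59:
290x² + 2320x + 4350 = 0  ⟹  x² + 8x + 15 = 0
x = −3 or x = −5, giving (−3, −8) and (−5, 26).
Chord length = distance between (−3, −8) and (−5, 26) = √1160 = 2√290.

2√290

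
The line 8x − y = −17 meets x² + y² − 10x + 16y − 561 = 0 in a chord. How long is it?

Centre (5, −8), r² = 650. Perpendicular distance d from centre to line = |65| / √65 = 65/√65.
Chord = 2√(r² − d²) = 2·√(585) = 6√65.

6√65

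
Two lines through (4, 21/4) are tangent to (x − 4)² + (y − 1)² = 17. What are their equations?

x + 4y = 25 and x − 4y = −17

Write the tangent as mx − y + (21/4 − m·(4)) = 0 and set its distance from the centre to √17:
[m·(0) − (−17/4)]² = 17(m² + 1)
16m² − 1 = 0, so m = −1/4 or m = 1/4.
With m = −1/4: x + 4y = 25. With m = 1/4: x − 4y = −17.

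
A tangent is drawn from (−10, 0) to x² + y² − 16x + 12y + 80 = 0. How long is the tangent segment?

With centre O = (8, −6), |OP|² = 360 and r² = 20.
The tangent meets the radius at right angles, so tangent² = |PO|² − r² = 360 − 20 = 340.

2√85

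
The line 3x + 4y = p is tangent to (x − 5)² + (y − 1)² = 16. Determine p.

p = −1 or p = 39

For a tangent, require d(centre, line) = r = 4.
|3·5 + 4·1 − p| / √25 = 4
|p − (19)| = 4·5, so p = 39 or p = −1.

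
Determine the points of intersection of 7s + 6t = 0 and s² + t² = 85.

(−6, 7) and (6, −7)

Substitute t = (−7s)/6:
85s² − 3060 = 0  ⟹  s² − 36 = 0
s = 6 or s = −6, giving (6, −7) and (−6, 7).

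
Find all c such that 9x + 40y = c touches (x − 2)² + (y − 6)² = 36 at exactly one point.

The line touches the circle iff its distance from (2, 6) is 6:
|9·2 + 40·6 − c| / √1681 = 6
|c − (258)| = 6·41, so c = 504 or c = 12.

c = 12 or c = 504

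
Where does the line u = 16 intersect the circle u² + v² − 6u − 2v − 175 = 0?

(16, −3) and (16, 5)

The line gives u = 16. Substituting into the circle:
v² − 2v − 15 = 0
v = 5 or v = −3, giving (16, 5) and (16, −3).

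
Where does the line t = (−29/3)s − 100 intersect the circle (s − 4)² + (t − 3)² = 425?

(−12, 16) and (−9, −13)

Express t = (−300 − 29s)/3 and substitute into the circle:
850s² + 17850s + 91800 = 0  ⟹  s² + 21s + 108 = 0
s = −9 or s = −12, giving (−9, −13) and (−12, 16).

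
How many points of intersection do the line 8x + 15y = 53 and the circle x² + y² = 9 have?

d² = (8·0 + 15·0 − (53))²/289 = 2809/289; r² = 9.
Since d² > r², the line lies outside the circle.

0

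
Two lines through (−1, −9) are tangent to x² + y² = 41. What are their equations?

4x − 5y = 41 and 5x + 4y = −41

Let a tangent through (−1, −9) have slope m. Its distance from (0, 0) must equal √41:
[m·(1) − (9)]² = 41(m² + 1)
20m² + 9m − 20 = 0, so m = 4/5 or m = −5/4.
Through (−1, −9) these give 4x − 5y = 41 and 5x + 4y = −41.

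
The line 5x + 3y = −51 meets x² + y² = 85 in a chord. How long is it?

The distance from (0, 0) to the line is 51/√34, and r² = 85.
Half the chord is √(r² − d²) = √(17/2), so the full chord is √34.

√34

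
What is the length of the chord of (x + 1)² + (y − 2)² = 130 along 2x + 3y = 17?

Substitute y = (17 − 2x)/3:
13x² − 26x − 1040 = 0  ⟹  x² − 2x − 80 = 0
x = 10 or x = −8, giving (10, −1) and (−8, 11).
Chord length = distance between (10, −1) and (−8, 11) = √468 = 6√13.

6√13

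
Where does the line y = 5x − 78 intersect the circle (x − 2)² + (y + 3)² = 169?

(14, −8) and (15, −3)

From the line, y = 5x − 78. Substituting:
26x² − 754x + 5460 = 0  ⟹  x² − 29x + 210 = 0
x = 15 or x = 14, giving (15, −3) and (14, −8).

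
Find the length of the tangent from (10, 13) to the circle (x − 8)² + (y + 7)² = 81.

√323

With centre O = (8, −7), |OP|² = 404 and r² = 81.
The tangent meets the radius at right angles, so tangent² = |PO|² − r² = 404 − 81 = 323.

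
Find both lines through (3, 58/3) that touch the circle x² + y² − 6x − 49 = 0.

Write the tangent as mx − y + (58/3 − m·(3)) = 0 and set its distance from the centre to √58:
(0m − (−58/3))² = 58(m² + 1)
9m² − 49 = 0, so m = 7/3 or m = −7/3.
With m = 7/3: 7x − 3y = −37. With m = −7/3: 7x + 3y = 79.

7x − 3y = −37 and 7x + 3y = 79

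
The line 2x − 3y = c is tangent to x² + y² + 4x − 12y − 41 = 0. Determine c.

c = −22 ± 9√13

For a tangent, require d(centre, line) = r = 9.
|2·(−2) − 3·6 − c| / √13 = 9
|c − (−22)| = 9√13.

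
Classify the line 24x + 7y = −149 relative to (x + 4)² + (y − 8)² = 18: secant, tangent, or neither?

Substituting the line into the circle gives 625x² + 10232x + 41927 = 0.
Δ = 104693824 − 104817500 = −123676.
No real roots: the line does not meet the circle.

neither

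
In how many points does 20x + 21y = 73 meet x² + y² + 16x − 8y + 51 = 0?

2

d² = (20·(−8) + 21·4 − (73))²/841 = 22201/841; r² = 29.
Since d² < r², the line cuts the circle twice.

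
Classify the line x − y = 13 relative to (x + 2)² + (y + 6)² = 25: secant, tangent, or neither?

neither

Centre (−2, −6), r² = 25. Distance² from centre to line = (−9)²/2 = 81/2.
Since d² > r², the line lies outside the circle.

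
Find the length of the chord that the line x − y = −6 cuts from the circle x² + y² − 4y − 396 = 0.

28√2

Express y = x + 6 and substitute into the circle:
2x² + 8x − 384 = 0  ⟹  x² + 4x − 192 = 0
x = 12 or x = −16, giving (12, 18) and (−16, −10).
Chord length = distance between (12, 18) and (−16, −10) = √1568 = 28√2.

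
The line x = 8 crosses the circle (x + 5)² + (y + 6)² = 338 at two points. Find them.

The line gives x = 8. Substituting into the circle:
y² + 12y − 133 = 0
y = 7 or y = −19, giving (8, 7) and (8, −19).

(8, −19) and (8, 7)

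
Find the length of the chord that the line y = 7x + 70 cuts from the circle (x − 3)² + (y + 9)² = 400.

The distance from (3, −9) to the line is 100/√50, and r² = 400.
Half the chord is √(r² − d²) = √(200), so the full chord is 20√2.

20√2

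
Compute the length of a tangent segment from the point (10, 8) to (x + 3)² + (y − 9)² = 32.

The centre is (−3, 9) and r = 4√2. The square of the distance from P to the centre is 169 + 1 = 170.
Power of the point: PT² = |PO|² − r² = 138, so PT = √138.

√138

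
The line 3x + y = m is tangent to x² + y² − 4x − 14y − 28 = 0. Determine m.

Tangency holds when the distance from the centre (2, 7) to the line equals the radius 9:
|3·2 + 1·7 − m| / √10 = 9
|m − (13)| = 9√10.

m = 13 ± 9√10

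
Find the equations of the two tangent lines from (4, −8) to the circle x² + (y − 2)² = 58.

Let a tangent through (4, −8) have slope m. Its distance from (0, 2) must equal √58:
(−4m − (10))² = 58(m² + 1)
21m² − 40m − 21 = 0, so m = 7/3 or m = −3/7.
With m = 7/3: 7x − 3y = 52. With m = −3/7: 3x + 7y = −44.

7x − 3y = 52 and 3x + 7y = −44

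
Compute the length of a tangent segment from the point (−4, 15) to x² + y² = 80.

√161

The centre is (0, 0) and r = 4√5. The square of the distance from P to the centre is 16 + 225 = 241.
By the tangent–radius right angle, tangent length = √(|PO|² − r²) = √161.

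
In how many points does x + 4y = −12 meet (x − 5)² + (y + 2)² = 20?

2

Centre (5, −2), r² = 20. Distance² from centre to line = (9)²/17 = 81/17.
Since d² < r², the line cuts the circle twice.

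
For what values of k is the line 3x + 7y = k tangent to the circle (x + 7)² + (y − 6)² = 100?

k = 21 ± 10√58

For a tangent, require d(centre, line) = r = 10.
|3·(−7) + 7·6 − k| / √58 = 10
|k − (21)| = 10√58.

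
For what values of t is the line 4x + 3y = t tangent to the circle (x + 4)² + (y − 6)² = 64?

t = −38 or t = 42

For a tangent, require d(centre, line) = r = 8.
|4·(−4) + 3·6 − t| / √25 = 8
|t − (2)| = 8·5, so t = 42 or t = −38.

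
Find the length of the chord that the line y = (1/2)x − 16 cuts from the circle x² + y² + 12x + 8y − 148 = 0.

Substitute y = (−32 + x)/2:
5x² − 80 = 0  ⟹  x² − 16 = 0
x = 4 or x = −4, giving (4, −14) and (−4, −18).
Chord length = distance between (4, −14) and (−4, −18) = √80 = 4√5.

4√5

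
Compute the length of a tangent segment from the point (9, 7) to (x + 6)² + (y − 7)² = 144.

With centre O = (−6, 7), |OP|² = 225 and r² = 144.
Power of the point: PT² = |PO|² − r² = 81, so PT = 9.

9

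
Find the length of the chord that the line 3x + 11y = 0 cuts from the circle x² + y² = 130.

2√130

The distance from (0, 0) to the line is 0/√130, and r² = 130.
Half the chord is √(r² − d²) = √(130), so the full chord is 2√130.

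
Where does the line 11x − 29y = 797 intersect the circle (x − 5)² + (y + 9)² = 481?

Substitute y = (−797 + 11x)/29:
962x² − 20202x − 96200 = 0  ⟹  x² − 21x − 100 = 0
x = 25 or x = −4, giving (25, −18) and (−4, −29).

(−4, −29) and (25, −18)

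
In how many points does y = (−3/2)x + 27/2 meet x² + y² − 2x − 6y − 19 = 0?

d² = (3·1 + 2·3 − (27))²/13 = 324/13; r² = 29.
Since d² < r², the line cuts the circle twice.

2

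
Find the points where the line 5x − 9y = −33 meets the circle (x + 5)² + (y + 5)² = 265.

From the line, y = (33 + 5x)/9. Substituting:
106x² + 1590x − 13356 = 0  ⟹  x² + 15x − 126 = 0
x = 6 or x = −21, giving (6, 7) and (−21, −8).

(−21, −8) and (6, 7)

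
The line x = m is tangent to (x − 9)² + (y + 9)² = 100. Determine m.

m = −1 or m = 19

The line touches the circle iff its distance from (9, −9) is 10:
|1·9 + 0·(−9) − m| / √1 = 10
|m − (9)| = 10, so m = 19 or m = −1.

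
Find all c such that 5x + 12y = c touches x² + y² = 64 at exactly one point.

For a tangent, require d(centre, line) = r = 8.
|5·0 + 12·0 − c| / √169 = 8
|c| = 8·13, so c = 104 or c = −104.

c = −104 or c = 104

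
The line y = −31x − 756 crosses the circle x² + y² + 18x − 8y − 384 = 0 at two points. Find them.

Substitute y = −31x − 756:
962x² + 47138x + 577200 = 0  ⟹  x² + 49x + 600 = 0
x = −24 or x = −25, giving (−24, −12) and (−25, 19).

(−25, 19) and (−24, −12)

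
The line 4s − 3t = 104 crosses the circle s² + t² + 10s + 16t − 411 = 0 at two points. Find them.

(5, −28) and (17, −12)

Substitute t = (−104 + 4s)/3:
25s² − 550s + 2125 = 0  ⟹  s² − 22s + 85 = 0
s = 17 or s = 5, giving (17, −12) and (5, −28).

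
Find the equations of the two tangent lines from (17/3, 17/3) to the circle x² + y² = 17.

A line y − (17/3) = m(x − (17/3)) is tangent when its distance from (0, 0) is √17:
[m·(−17/3) − (−17/3)]² = 17(m² + 1)
4m² − 17m + 4 = 0, so m = 4 or m = 1/4.
Through (17/3, 17/3) these give 4x − y = 17 and x − 4y = −17.

4x − y = 17 and x − 4y = −17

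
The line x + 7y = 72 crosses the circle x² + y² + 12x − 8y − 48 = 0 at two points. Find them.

Express y = (72 − x)/7 and substitute into the circle:
50x² + 500x − 1200 = 0  ⟹  x² + 10x − 24 = 0
x = 2 or x = −12, giving (2, 10) and (−12, 12).

(−12, 12) and (2, 10)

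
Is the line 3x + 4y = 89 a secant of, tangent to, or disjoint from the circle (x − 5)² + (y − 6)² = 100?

Substituting the line into the circle gives 25x² − 550x + 3025 = 0.
Discriminant = (−550)² − 4·25·(3025) = 0.
A repeated root: the line is tangent.

tangent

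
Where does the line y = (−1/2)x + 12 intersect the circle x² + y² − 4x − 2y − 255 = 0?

(−6, 15) and (18, 3)

Express y = (24 − x)/2 and substitute into the circle:
5x² − 60x − 540 = 0  ⟹  x² − 12x − 108 = 0
x = 18 or x = −6, giving (18, 3) and (−6, 15).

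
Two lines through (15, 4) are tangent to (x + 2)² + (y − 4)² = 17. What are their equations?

Write the tangent as mx − y + (4 − m·(15)) = 0 and set its distance from the centre to √17:
(−17m − (0))² = 17(m² + 1)
16m² − 1 = 0, so m = −1/4 or m = 1/4.
Through (15, 4) these give x + 4y = 31 and x − 4y = −1.

x + 4y = 31 and x − 4y = −1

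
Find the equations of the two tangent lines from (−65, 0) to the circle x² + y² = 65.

x − 8y = −65 and x + 8y = −65

Write the tangent as mx − y + (0 − m·(−65)) = 0 and set its distance from the centre to √65:
(65m − (0))² = 65(m² + 1)
64m² − 1 = 0, so m = 1/8 or m = −1/8.
Through (−65, 0) these give x − 8y = −65 and x + 8y = −65.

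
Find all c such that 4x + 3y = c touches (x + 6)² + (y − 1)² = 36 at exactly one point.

Tangency holds when the distance from the centre (−6, 1) to the line equals the radius 6:
|4·(−6) + 3·1 − c| / √25 = 6
|c − (−21)| = 6·5, so c = 9 or c = −51.

c = −51 or c = 9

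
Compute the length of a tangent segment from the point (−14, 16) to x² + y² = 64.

2√97

With centre O = (0, 0), |OP|² = 452 and r² = 64.
Power of the point: PT² = |PO|² − r² = 388, so PT = 2√97.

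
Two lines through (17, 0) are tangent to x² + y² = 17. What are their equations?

x + 4y = 17 and x − 4y = 17

A line y − (0) = m(x − (17)) is tangent when its distance from (0, 0) is √17:
[m·(−17) − (0)]² = 17(m² + 1)
16m² − 1 = 0, so m = −1/4 or m = 1/4.
Through (17, 0) these give x + 4y = 17 and x − 4y = 17.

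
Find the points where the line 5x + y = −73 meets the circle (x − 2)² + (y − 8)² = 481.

(−18, 17) and (−13, −8)

Express y = −5x − 73 and substitute into the circle:
26x² + 806x + 6084 = 0  ⟹  x² + 31x + 234 = 0
x = −13 or x = −18, giving (−13, −8) and (−18, 17).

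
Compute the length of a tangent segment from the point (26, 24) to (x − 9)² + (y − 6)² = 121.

2√123

With centre O = (9, 6), |OP|² = 613 and r² = 121.
By the tangent–radius right angle, tangent length = √(|PO|² − r²) = √492 = 2√123.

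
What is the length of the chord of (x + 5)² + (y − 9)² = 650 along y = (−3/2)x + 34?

From the line, y = (68 − 3x)/2. Substituting:
13x² − 260x = 0  ⟹  x² − 20x = 0
x = 20 or x = 0, giving (20, 4) and (0, 34).
|(20, 4) − (0, 34)| = √((20)² + (−30)²) = 10√13.

10√13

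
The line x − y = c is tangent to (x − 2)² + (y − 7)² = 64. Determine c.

For a tangent, require d(centre, line) = r = 8.
|1·2 − 1·7 − c| / √2 = 8
|c − (−5)| = 8√2.

c = −5 ± 8√2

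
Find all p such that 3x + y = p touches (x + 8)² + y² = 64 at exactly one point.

Tangency holds when the distance from the centre (−8, 0) to the line equals the radius 8:
|3·(−8) + 1·0 − p| / √10 = 8
|p − (−24)| = 8√10.

p = −24 ± 8√10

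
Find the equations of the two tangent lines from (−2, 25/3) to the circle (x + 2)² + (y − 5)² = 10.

Let a tangent through (−2, 25/3) have slope m. Its distance from (−2, 5) must equal √10:
[m·(0) − (−10/3)]² = 10(m² + 1)
9m² − 1 = 0, so m = 1/3 or m = −1/3.
With m = 1/3: x − 3y = −27. With m = −1/3: x + 3y = 23.

x − 3y = −27 and x + 3y = 23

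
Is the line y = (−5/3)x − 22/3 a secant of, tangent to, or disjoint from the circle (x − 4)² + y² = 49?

Substituting the line into the circle gives 34x² + 148x + 187 = 0.
Discriminant = (148)² − 4·34·(187) = −3528 < 0.
No real roots: the line does not meet the circle.

disjoint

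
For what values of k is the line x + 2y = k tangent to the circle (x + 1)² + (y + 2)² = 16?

k = −5 ± 4√5

The line touches the circle iff its distance from (−1, −2) is 4:
|1·(−1) + 2·(−2) − k| / √5 = 4
|k − (−5)| = 4√5.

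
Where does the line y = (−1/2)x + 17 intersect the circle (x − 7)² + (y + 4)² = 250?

(12, 11) and (16, 9)

Express y = (34 − x)/2 and substitute into the circle:
5x² − 140x + 960 = 0  ⟹  x² − 28x + 192 = 0
x = 16 or x = 12, giving (16, 9) and (12, 11).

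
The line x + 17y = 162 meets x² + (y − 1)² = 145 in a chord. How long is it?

√290

Substitute y = (162 − x)/17:
290x² − 290x − 20880 = 0  ⟹  x² − x − 72 = 0
x = 9 or x = −8, giving (9, 9) and (−8, 10).
Chord length = distance between (9, 9) and (−8, 10) = √290 = √290.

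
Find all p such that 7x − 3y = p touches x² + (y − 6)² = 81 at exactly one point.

For a tangent, require d(centre, line) = r = 9.
|7·0 − 3·6 − p| / √58 = 9
|p − (−18)| = 9√58.

p = −18 ± 9√58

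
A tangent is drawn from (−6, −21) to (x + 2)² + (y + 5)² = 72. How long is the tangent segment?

With centre O = (−2, −5), |OP|² = 272 and r² = 72.
Power of the point: PT² = |PO|² − r² = 200, so PT = 10√2.

10√2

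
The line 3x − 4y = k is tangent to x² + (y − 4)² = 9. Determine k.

The line touches the circle iff its distance from (0, 4) is 3:
|3·0 − 4·4 − k| / √25 = 3
|k − (−16)| = 3·5, so k = −1 or k = −31.

k = −31 or k = −1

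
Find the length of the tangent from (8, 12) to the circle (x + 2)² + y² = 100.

The centre is (−2, 0) and r = 10. The square of the distance from P to the centre is 100 + 144 = 244.
By the tangent–radius right angle, tangent length = √(|PO|² − r²) = √144 = 12.

12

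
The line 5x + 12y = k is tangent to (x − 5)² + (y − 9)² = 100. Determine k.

k = 3 or k = 263

The line touches the circle iff its distance from (5, 9) is 10:
|5·5 + 12·9 − k| / √169 = 10
|k − (133)| = 10·13, so k = 263 or k = 3.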